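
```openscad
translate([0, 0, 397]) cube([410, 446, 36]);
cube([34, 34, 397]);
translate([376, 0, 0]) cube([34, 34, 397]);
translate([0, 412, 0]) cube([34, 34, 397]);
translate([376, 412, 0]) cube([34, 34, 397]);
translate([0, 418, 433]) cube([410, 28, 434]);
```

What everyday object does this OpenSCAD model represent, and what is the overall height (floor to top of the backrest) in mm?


A chair. The overall height is 867 mm.

A slab on four corner posts with a tall panel at the back — a chair. The seat slab sits at z = 397 with thickness 36, and the 434 mm backrest starts at the seat top, so the overall height is 397 + 36 + 434 = 867 mm.


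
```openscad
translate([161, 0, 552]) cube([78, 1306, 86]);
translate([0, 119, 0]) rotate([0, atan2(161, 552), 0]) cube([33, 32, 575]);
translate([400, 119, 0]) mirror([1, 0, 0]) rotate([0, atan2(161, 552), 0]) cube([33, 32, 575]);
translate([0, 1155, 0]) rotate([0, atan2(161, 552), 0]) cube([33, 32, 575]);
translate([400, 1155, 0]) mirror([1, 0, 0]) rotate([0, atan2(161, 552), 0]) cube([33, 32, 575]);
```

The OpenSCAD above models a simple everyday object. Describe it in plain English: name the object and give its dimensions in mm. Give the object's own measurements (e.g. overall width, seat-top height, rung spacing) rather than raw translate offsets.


A sawhorse. A 78×1306×86 mm beam (x, y, z) sits on two A-frame leg pairs. Each pair is two raked legs of 33×32 mm section (32 mm along y) splaying symmetrically in x. Each leg rises 552 mm vertically over 161 mm of horizontal reach and is 575 mm long along its own axis. Every leg's outer bottom edge rests on the floor and its outer top edge meets a bottom edge of the beam — the left legs (tilting toward +x) meet the beam's −x bottom edge, the right legs (their mirror images, tilting toward −x) meet its +x bottom edge — so the leg tops tuck under the beam, the beam's underside is 552 mm above the floor, and the feet are 400 mm apart outside-to-outside with the beam centred between them. The two leg pairs are set in 119 mm from either end of the beam.


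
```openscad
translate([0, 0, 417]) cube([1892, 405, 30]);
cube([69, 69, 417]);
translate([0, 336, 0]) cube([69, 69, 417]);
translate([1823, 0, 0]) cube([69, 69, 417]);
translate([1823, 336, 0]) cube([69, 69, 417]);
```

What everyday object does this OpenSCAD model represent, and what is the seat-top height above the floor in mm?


A bench. The seat-top height is 447 mm.

A long slab on four corner posts — a bench. The slab sits at z = 417 with thickness 30, so the top is 417 + 30 = 447 mm.


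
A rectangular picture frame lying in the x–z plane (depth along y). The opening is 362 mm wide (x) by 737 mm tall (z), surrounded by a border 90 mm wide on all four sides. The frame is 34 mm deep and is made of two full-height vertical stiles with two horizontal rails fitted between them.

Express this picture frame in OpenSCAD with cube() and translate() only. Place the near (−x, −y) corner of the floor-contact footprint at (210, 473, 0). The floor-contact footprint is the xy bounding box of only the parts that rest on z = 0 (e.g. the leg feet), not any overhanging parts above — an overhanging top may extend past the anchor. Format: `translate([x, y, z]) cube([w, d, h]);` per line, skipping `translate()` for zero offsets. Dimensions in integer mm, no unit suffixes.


translate([210, 473, 0]) cube([90, 34, 917]);
translate([662, 473, 0]) cube([90, 34, 917]);
translate([300, 473, 0]) cube([362, 34, 90]);
translate([300, 473, 827]) cube([362, 34, 90]);


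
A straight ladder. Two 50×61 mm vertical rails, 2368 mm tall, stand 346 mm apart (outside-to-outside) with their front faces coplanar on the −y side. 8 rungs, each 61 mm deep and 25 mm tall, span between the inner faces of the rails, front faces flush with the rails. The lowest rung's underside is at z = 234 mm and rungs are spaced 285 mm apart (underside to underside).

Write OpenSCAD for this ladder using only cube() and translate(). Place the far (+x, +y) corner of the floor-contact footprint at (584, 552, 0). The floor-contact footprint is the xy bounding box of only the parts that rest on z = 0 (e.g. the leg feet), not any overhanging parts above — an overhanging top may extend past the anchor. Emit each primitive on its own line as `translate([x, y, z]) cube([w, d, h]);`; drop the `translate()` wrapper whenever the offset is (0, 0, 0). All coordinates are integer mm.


// rung span = 346 - 2*50 = 246
// rung[k] z = 234 + k*285
translate([238, 491, 0]) cube([50, 61, 2368]);
translate([534, 491, 0]) cube([50, 61, 2368]);
translate([288, 491, 234]) cube([246, 61, 25]);
translate([288, 491, 519]) cube([246, 61, 25]);
translate([288, 491, 804]) cube([246, 61, 25]);
translate([288, 491, 1089]) cube([246, 61, 25]);
translate([288, 491, 1374]) cube([246, 61, 25]);
translate([288, 491, 1659]) cube([246, 61, 25]);
translate([288, 491, 1944]) cube([246, 61, 25]);
translate([288, 491, 2229]) cube([246, 61, 25]);


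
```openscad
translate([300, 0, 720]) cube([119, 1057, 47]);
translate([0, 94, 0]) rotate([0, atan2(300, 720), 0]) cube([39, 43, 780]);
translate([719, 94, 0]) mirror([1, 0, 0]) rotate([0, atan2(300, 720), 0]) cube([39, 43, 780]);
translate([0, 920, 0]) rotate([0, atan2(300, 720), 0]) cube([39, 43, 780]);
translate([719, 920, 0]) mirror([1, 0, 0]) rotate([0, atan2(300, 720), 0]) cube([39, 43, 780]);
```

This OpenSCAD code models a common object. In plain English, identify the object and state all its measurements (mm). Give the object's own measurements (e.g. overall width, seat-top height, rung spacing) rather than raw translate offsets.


A sawhorse. A 119×1057×47 mm beam (x, y, z) sits on two A-frame leg pairs. Each pair is two raked legs of 39×43 mm section (43 mm along y) splaying symmetrically in x. Each leg rises 720 mm vertically over 300 mm of horizontal reach and is 780 mm long along its own axis. Every leg's outer bottom edge rests on the floor and its outer top edge meets a bottom edge of the beam — the left legs (tilting toward +x) meet the beam's −x bottom edge, the right legs (their mirror images, tilting toward −x) meet its +x bottom edge — so the leg tops tuck under the beam, the beam's underside is 720 mm above the floor, and the feet are 719 mm apart outside-to-outside with the beam centred between them. The two leg pairs are set in 94 mm from either end of the beam.


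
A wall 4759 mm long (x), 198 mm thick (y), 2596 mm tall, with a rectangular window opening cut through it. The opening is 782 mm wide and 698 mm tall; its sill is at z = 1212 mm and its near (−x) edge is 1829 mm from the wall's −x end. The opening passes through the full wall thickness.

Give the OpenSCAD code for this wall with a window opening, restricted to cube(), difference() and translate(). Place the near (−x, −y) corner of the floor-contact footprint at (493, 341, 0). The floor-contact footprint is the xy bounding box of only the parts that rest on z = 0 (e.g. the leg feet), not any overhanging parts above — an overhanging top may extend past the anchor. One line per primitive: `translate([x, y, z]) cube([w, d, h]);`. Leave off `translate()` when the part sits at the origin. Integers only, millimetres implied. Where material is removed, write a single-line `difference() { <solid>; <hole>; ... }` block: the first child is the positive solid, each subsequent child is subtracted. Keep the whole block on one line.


difference() { translate([493, 341, 0]) cube([4759, 198, 2596]); translate([2322, 341, 1212]) cube([782, 198, 698]); }


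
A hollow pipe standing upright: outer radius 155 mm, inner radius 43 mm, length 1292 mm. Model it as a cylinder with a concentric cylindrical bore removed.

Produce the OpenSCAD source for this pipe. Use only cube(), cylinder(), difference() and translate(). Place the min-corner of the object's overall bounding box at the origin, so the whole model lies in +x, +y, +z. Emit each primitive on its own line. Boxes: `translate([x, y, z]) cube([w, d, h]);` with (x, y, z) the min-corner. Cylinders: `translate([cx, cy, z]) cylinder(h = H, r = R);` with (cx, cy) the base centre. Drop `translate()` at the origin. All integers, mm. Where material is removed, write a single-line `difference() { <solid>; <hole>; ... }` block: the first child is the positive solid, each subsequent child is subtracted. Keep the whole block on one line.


difference() { translate([155, 155, 0]) cylinder(h = 1292, r = 155); translate([155, 155, 0]) cylinder(h = 1292, r = 43); }


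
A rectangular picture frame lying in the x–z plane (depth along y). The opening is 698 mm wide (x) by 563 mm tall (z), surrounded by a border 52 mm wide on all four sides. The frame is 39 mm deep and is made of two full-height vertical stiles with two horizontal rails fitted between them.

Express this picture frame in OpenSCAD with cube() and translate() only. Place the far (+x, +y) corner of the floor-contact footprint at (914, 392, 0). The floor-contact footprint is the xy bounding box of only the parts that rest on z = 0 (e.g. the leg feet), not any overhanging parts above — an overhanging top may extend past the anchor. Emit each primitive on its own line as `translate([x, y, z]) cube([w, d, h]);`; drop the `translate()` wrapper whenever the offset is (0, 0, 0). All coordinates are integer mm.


translate([112, 353, 0]) cube([52, 39, 667]);
translate([862, 353, 0]) cube([52, 39, 667]);
translate([164, 353, 0]) cube([698, 39, 52]);
translate([164, 353, 615]) cube([698, 39, 52]);


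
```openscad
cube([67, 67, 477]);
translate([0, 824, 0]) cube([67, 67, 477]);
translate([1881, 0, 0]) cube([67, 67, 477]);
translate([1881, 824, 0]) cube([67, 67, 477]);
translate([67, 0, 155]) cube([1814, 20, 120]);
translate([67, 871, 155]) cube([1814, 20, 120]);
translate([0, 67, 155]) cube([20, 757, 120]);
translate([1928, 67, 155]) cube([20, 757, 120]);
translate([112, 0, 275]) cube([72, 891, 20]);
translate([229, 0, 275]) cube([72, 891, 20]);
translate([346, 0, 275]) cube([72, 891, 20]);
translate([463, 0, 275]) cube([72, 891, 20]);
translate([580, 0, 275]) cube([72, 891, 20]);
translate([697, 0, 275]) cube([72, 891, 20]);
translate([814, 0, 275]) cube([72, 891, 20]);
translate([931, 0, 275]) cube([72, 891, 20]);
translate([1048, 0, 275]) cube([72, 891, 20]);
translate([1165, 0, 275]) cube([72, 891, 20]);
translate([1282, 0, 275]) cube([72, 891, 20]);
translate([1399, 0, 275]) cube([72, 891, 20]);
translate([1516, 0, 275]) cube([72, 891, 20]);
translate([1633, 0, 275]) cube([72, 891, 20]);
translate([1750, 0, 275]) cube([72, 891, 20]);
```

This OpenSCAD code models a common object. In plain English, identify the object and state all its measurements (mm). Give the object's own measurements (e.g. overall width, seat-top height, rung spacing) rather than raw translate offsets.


A bed frame 1948 mm long (x) by 891 mm wide (y). Four 67×67 mm corner posts, 477 mm tall, at the corners of the footprint. Four rails of 20 mm thickness and 120 mm height run between adjacent posts with their undersides at z = 155 mm, their outer faces flush with the outside of the frame (the two x-running rails run between the posts' inner faces; the two y-running rails run between the posts' inner faces). 15 slats, each 72 mm wide (x) and 20 mm thick, lie across the top of the two x-running rails, running the full 891 mm width of the frame in y; along x they sit between the end posts with a 45 mm gap after the −x posts and between neighbouring slats, leaving 59 mm before the +x posts.


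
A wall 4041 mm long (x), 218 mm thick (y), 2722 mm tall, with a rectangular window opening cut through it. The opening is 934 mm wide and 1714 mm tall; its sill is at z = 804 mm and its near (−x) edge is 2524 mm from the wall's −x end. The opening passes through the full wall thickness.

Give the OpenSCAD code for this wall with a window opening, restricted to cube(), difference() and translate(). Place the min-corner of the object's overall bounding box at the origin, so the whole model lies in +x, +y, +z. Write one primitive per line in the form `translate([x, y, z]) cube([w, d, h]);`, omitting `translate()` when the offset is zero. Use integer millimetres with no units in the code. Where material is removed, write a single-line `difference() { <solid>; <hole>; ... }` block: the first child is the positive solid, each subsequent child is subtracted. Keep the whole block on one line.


difference() { cube([4041, 218, 2722]); translate([2524, 0, 804]) cube([934, 218, 1714]); }


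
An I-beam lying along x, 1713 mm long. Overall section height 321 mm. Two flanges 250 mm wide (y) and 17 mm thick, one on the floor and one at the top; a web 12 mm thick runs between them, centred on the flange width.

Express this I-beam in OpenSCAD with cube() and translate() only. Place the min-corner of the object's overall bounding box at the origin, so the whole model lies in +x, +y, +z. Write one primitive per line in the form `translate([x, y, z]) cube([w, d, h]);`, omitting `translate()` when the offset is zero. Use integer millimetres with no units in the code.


cube([1713, 250, 17]);
translate([0, 119, 17]) cube([1713, 12, 287]);
translate([0, 0, 304]) cube([1713, 250, 17]);


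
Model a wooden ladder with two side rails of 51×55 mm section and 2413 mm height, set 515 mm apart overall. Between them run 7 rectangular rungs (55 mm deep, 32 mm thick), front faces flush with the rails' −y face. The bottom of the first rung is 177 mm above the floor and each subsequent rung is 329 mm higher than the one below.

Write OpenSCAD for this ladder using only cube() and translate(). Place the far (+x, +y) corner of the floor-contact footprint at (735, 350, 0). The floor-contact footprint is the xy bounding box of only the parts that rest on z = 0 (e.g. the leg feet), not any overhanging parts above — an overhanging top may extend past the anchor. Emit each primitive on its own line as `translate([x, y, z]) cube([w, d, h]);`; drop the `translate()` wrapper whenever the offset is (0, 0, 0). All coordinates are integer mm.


translate([220, 295, 0]) cube([51, 55, 2413]);
translate([684, 295, 0]) cube([51, 55, 2413]);
translate([271, 295, 177]) cube([413, 55, 32]);
translate([271, 295, 506]) cube([413, 55, 32]);
translate([271, 295, 835]) cube([413, 55, 32]);
translate([271, 295, 1164]) cube([413, 55, 32]);
translate([271, 295, 1493]) cube([413, 55, 32]);
translate([271, 295, 1822]) cube([413, 55, 32]);
translate([271, 295, 2151]) cube([413, 55, 32]);


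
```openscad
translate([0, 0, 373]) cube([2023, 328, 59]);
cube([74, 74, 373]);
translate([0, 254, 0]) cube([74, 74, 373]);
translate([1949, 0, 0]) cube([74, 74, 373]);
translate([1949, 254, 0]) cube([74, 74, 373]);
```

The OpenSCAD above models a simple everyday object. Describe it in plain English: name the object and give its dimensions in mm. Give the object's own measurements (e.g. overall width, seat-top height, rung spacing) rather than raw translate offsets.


A long wooden bench with a 2023 mm (x) × 328 mm (y) seat, 59 mm thick, its top surface 432 mm above the floor. Four 74 mm square legs at the seat corners, flush with the edges, run from z = 0 to the seat underside.


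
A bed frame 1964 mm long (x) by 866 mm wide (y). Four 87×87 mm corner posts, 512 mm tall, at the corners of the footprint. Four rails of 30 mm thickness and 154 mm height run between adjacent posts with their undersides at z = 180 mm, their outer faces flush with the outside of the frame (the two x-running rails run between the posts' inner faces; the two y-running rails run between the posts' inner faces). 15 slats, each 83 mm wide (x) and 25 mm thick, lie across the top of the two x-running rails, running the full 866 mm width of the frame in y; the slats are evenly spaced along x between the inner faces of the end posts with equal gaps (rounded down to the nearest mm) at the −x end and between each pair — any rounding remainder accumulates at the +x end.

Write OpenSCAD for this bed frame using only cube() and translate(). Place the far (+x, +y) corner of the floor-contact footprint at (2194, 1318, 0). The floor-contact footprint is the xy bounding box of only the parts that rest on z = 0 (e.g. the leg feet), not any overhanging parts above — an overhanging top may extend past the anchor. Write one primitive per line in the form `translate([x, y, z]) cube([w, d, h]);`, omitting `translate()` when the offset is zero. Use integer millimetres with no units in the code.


translate([230, 452, 0]) cube([87, 87, 512]);
translate([230, 1231, 0]) cube([87, 87, 512]);
translate([2107, 452, 0]) cube([87, 87, 512]);
translate([2107, 1231, 0]) cube([87, 87, 512]);
translate([317, 452, 180]) cube([1790, 30, 154]);
translate([317, 1288, 180]) cube([1790, 30, 154]);
translate([230, 539, 180]) cube([30, 692, 154]);
translate([2164, 539, 180]) cube([30, 692, 154]);
translate([351, 452, 334]) cube([83, 866, 25]);
translate([468, 452, 334]) cube([83, 866, 25]);
translate([585, 452, 334]) cube([83, 866, 25]);
translate([702, 452, 334]) cube([83, 866, 25]);
translate([819, 452, 334]) cube([83, 866, 25]);
translate([936, 452, 334]) cube([83, 866, 25]);
translate([1053, 452, 334]) cube([83, 866, 25]);
translate([1170, 452, 334]) cube([83, 866, 25]);
translate([1287, 452, 334]) cube([83, 866, 25]);
translate([1404, 452, 334]) cube([83, 866, 25]);
translate([1521, 452, 334]) cube([83, 866, 25]);
translate([1638, 452, 334]) cube([83, 866, 25]);
translate([1755, 452, 334]) cube([83, 866, 25]);
translate([1872, 452, 334]) cube([83, 866, 25]);
translate([1989, 452, 334]) cube([83, 866, 25]);


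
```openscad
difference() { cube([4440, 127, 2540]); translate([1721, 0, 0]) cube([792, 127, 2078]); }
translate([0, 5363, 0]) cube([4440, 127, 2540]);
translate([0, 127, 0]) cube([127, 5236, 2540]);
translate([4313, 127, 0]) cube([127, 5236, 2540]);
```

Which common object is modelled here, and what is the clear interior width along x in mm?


A single room. The interior width is 4186 mm.

Four walls enclosing a rectangle with a door in the front wall — a room. Outside width 4440 minus two 127 mm walls gives 4186 mm.


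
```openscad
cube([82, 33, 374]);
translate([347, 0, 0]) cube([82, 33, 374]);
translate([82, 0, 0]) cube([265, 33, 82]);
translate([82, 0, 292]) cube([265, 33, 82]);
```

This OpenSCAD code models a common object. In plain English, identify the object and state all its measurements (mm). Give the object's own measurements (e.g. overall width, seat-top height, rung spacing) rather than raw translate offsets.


A rectangular picture frame lying in the x–z plane (depth along y). The opening is 265 mm wide (x) by 210 mm tall (z), surrounded by a border 82 mm wide on all four sides. The frame is 33 mm deep and is made of two full-height vertical stiles with two horizontal rails fitted between them.


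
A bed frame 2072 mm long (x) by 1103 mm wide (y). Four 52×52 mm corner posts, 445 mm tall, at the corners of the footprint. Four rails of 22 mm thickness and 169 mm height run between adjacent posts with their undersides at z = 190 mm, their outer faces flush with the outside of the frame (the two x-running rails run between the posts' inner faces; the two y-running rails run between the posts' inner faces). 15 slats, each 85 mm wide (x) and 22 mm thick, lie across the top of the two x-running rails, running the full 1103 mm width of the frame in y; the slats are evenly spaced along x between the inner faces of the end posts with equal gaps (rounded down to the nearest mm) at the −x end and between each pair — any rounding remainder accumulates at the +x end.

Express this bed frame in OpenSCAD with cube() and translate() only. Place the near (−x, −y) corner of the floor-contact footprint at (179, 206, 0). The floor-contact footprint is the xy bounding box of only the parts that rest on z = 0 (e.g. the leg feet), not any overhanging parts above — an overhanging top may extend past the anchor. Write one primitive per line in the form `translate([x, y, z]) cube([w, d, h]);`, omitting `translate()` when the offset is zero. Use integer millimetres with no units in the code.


translate([179, 206, 0]) cube([52, 52, 445]);
translate([179, 1257, 0]) cube([52, 52, 445]);
translate([2199, 206, 0]) cube([52, 52, 445]);
translate([2199, 1257, 0]) cube([52, 52, 445]);
translate([231, 206, 190]) cube([1968, 22, 169]);
translate([231, 1287, 190]) cube([1968, 22, 169]);
translate([179, 258, 190]) cube([22, 999, 169]);
translate([2229, 258, 190]) cube([22, 999, 169]);
translate([274, 206, 359]) cube([85, 1103, 22]);
translate([402, 206, 359]) cube([85, 1103, 22]);
translate([530, 206, 359]) cube([85, 1103, 22]);
translate([658, 206, 359]) cube([85, 1103, 22]);
translate([786, 206, 359]) cube([85, 1103, 22]);
translate([914, 206, 359]) cube([85, 1103, 22]);
translate([1042, 206, 359]) cube([85, 1103, 22]);
translate([1170, 206, 359]) cube([85, 1103, 22]);
translate([1298, 206, 359]) cube([85, 1103, 22]);
translate([1426, 206, 359]) cube([85, 1103, 22]);
translate([1554, 206, 359]) cube([85, 1103, 22]);
translate([1682, 206, 359]) cube([85, 1103, 22]);
translate([1810, 206, 359]) cube([85, 1103, 22]);
translate([1938, 206, 359]) cube([85, 1103, 22]);
translate([2066, 206, 359]) cube([85, 1103, 22]);


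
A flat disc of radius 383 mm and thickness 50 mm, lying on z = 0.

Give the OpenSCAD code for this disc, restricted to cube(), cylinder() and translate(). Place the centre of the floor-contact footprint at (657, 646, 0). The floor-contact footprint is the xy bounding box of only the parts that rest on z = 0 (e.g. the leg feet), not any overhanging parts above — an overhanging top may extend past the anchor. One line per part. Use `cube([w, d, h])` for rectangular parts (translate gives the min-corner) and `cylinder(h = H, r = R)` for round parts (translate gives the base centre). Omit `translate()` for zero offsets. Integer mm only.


translate([657, 646, 0]) cylinder(h = 50, r = 383);


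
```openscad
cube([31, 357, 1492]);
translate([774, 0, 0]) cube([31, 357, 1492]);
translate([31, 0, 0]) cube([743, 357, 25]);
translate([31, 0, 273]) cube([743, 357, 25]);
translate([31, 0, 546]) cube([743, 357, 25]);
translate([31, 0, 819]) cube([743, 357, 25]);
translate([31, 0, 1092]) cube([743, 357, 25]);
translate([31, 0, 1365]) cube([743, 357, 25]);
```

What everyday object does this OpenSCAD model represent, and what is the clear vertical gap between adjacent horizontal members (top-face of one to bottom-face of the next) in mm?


A bookshelf. The clear shelf gap is 248 mm.

Two tall side panels with 6 horizontal boards between them — a bookshelf. The first two shelf undersides are at z = 0 and z = 273; with shelf thickness 25, the clear gap is 273 − 0 − 25 = 248 mm.


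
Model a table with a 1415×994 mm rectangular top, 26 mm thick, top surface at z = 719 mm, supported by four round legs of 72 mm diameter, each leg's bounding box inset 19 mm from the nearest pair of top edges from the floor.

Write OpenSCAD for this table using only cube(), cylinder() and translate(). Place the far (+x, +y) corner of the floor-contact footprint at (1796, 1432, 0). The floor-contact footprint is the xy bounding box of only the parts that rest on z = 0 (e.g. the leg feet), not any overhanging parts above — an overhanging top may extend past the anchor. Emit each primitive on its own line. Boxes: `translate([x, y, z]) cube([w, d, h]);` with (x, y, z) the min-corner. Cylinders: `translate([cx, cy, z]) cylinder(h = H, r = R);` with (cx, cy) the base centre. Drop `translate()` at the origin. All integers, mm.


translate([400, 457, 693]) cube([1415, 994, 26]);
translate([455, 512, 0]) cylinder(h = 693, r = 36);
translate([1760, 512, 0]) cylinder(h = 693, r = 36);
translate([455, 1396, 0]) cylinder(h = 693, r = 36);
translate([1760, 1396, 0]) cylinder(h = 693, r = 36);


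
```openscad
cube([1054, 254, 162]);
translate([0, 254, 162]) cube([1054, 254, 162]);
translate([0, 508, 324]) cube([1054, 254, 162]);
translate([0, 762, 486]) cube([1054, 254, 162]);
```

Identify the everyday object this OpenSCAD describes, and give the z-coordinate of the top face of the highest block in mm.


A staircase. The total rise is 648 mm.

4 identical blocks, each offset up and back from the previous — a staircase. Each step is 162 mm tall and there are 4 of them, so the total rise is 4 × 162 = 648 mm.


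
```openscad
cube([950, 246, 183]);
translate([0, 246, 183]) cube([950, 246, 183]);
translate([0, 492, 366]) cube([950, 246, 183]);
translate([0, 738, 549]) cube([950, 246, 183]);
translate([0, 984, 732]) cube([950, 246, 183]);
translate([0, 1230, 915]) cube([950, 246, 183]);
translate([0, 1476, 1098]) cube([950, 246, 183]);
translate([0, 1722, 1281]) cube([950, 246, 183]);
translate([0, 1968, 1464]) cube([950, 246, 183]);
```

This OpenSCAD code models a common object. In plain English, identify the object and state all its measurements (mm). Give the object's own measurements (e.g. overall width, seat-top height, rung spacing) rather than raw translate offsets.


A straight staircase of 9 solid steps. Each step is 950 mm wide (x), 246 mm deep (y, the going) and 183 mm tall (the rise). The first step rests on the floor; each subsequent step sits one going further in +y and one rise higher in +z, directly behind and above the previous step with no overlap.


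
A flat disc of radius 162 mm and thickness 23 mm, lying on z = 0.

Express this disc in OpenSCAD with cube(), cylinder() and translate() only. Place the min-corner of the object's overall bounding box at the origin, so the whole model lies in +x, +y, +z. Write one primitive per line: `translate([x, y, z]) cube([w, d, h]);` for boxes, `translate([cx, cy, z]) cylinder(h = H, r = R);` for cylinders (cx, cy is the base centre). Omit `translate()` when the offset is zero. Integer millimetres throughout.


translate([162, 162, 0]) cylinder(h = 23, r = 162);


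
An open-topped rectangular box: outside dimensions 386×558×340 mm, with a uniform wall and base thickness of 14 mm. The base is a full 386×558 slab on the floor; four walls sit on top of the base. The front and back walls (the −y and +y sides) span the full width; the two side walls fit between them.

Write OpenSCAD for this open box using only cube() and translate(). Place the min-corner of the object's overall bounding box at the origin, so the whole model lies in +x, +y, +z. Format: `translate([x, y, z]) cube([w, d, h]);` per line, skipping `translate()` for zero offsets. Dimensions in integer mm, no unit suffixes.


cube([386, 558, 14]);
translate([0, 0, 14]) cube([386, 14, 326]);
translate([0, 544, 14]) cube([386, 14, 326]);
translate([0, 14, 14]) cube([14, 530, 326]);
translate([372, 14, 14]) cube([14, 530, 326]);


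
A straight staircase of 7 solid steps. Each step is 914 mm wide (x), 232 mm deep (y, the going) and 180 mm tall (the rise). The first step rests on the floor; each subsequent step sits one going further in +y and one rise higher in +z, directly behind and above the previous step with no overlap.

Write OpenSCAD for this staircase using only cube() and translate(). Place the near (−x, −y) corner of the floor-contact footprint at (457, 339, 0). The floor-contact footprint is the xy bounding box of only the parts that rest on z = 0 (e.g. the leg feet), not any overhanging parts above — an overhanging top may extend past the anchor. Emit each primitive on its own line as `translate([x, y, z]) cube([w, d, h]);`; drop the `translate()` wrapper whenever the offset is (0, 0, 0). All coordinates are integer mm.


translate([457, 339, 0]) cube([914, 232, 180]);
translate([457, 571, 180]) cube([914, 232, 180]);
translate([457, 803, 360]) cube([914, 232, 180]);
translate([457, 1035, 540]) cube([914, 232, 180]);
translate([457, 1267, 720]) cube([914, 232, 180]);
translate([457, 1499, 900]) cube([914, 232, 180]);
translate([457, 1731, 1080]) cube([914, 232, 180]);


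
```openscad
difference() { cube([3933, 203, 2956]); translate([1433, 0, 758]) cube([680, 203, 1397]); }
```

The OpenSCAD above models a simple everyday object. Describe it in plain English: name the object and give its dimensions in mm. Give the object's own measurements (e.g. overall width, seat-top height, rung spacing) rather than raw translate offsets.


A wall 3933 mm long (x), 203 mm thick (y), 2956 mm tall, with a rectangular window opening cut through it. The opening is 680 mm wide and 1397 mm tall; its sill is at z = 758 mm and its near (−x) edge is 1433 mm from the wall's −x end. The opening passes through the full wall thickness.


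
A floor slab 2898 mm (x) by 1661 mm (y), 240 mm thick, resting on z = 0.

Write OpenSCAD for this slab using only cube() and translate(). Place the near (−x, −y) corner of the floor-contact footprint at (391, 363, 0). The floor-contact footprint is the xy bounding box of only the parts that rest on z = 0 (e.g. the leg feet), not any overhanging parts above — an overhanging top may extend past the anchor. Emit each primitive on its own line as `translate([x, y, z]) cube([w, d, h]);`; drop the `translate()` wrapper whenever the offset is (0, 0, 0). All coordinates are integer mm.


translate([391, 363, 0]) cube([2898, 1661, 240]);


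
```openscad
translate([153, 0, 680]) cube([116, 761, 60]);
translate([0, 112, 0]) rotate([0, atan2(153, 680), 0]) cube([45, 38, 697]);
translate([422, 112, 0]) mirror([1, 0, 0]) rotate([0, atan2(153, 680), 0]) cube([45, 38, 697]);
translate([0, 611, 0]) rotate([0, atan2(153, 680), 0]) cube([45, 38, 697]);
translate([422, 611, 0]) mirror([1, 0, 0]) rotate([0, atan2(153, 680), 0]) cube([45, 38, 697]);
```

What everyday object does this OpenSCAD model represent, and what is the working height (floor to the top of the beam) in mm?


A sawhorse. The overall height is 740 mm.

A beam across two mirrored pairs of raked legs — a sawhorse. The beam's underside is at z = 680 (matching the legs' vertical rise in atan2(153, 680)) and the beam is 60 mm tall, so its top is at 680 + 60 = 740 mm. The raked legs top out at the beam's underside, so that is the highest point.


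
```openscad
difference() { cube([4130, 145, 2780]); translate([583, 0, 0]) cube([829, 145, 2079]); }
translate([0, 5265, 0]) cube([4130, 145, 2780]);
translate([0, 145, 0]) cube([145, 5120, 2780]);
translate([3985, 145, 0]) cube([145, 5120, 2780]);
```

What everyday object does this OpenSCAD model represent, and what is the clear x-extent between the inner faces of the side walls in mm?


A single room. The interior width is 3840 mm.

Four walls enclosing a rectangle with a door in the front wall — a room. Outside width 4130 minus two 145 mm walls gives 3840 mm.


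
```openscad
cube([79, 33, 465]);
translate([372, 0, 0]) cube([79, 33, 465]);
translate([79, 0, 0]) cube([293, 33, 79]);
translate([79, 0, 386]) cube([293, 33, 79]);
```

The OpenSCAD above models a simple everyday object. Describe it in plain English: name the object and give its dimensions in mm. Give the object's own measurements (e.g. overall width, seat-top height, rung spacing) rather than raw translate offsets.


A rectangular picture frame lying in the x–z plane (depth along y). The opening is 293 mm wide (x) by 307 mm tall (z), surrounded by a border 79 mm wide on all four sides. The frame is 33 mm deep and is made of two full-height vertical stiles with two horizontal rails fitted between them.


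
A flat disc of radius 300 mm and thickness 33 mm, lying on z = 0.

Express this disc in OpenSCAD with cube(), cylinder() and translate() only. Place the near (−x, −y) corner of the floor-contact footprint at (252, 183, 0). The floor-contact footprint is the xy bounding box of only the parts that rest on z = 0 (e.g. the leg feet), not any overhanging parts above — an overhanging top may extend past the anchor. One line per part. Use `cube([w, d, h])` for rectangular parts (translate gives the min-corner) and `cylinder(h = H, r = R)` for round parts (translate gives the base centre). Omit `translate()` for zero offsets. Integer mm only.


translate([552, 483, 0]) cylinder(h = 33, r = 300);


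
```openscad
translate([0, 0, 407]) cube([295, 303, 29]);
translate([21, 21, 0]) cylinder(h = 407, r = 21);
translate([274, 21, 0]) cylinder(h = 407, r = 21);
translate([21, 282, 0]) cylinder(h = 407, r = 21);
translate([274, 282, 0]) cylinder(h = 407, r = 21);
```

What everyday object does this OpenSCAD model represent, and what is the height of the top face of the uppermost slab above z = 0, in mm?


A stool. The seat height is 436 mm.

A 295×303×29 slab at z = 407 on four corner cylinders — a stool. The seat top is 407 + 29 = 436 mm.


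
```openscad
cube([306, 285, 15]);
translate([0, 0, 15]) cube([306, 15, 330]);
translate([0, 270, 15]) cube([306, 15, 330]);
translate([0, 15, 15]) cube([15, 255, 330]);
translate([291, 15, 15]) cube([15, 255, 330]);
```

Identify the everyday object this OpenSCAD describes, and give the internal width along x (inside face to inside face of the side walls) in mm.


An open box. The internal width is 276 mm.

A 306×285 base slab with four walls standing on it — an open box. The base is 306 mm wide and the walls are 15 mm thick, so the internal width is 306 − 2 × 15 = 276 mm.


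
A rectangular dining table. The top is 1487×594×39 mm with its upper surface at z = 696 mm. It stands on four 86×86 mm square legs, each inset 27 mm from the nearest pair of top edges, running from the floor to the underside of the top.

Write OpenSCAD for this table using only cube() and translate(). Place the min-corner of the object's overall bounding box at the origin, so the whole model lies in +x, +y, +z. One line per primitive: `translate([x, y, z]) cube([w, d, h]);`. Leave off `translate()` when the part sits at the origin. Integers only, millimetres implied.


translate([0, 0, 657]) cube([1487, 594, 39]);
translate([27, 27, 0]) cube([86, 86, 657]);
translate([1374, 27, 0]) cube([86, 86, 657]);
translate([27, 481, 0]) cube([86, 86, 657]);
translate([1374, 481, 0]) cube([86, 86, 657]);


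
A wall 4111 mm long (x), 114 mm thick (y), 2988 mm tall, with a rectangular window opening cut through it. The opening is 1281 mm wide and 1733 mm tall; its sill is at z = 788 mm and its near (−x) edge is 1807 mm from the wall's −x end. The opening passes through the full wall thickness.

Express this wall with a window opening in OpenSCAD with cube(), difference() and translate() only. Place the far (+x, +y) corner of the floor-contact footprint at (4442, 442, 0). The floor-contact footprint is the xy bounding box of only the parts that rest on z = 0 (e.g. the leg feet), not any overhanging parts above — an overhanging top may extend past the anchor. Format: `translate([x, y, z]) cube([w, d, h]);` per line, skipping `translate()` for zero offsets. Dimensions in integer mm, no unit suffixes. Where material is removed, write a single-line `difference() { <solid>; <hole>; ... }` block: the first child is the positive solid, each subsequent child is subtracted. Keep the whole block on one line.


difference() { translate([331, 328, 0]) cube([4111, 114, 2988]); translate([2138, 328, 788]) cube([1281, 114, 1733]); }


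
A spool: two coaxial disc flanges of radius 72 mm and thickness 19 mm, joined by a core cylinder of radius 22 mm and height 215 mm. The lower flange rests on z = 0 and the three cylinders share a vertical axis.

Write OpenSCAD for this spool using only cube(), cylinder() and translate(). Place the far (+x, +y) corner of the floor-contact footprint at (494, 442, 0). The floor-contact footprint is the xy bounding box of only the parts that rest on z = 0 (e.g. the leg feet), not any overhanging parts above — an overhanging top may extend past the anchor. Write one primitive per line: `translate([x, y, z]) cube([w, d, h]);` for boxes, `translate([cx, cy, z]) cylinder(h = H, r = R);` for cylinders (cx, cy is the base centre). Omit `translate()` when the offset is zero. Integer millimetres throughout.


translate([422, 370, 0]) cylinder(h = 19, r = 72);
translate([422, 370, 19]) cylinder(h = 215, r = 22);
translate([422, 370, 234]) cylinder(h = 19, r = 72);


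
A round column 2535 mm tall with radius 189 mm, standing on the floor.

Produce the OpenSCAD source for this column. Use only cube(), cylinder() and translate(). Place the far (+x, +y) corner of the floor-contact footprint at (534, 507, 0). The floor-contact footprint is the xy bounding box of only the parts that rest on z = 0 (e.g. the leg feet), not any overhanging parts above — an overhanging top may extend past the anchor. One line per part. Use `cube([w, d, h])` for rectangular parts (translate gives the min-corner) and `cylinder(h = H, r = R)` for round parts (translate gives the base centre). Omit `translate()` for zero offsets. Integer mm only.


translate([345, 318, 0]) cylinder(h = 2535, r = 189);


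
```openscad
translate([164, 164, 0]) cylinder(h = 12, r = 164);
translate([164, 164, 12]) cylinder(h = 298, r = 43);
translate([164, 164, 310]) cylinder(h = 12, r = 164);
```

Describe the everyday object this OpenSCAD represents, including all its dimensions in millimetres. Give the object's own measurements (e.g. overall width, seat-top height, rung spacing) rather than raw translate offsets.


A spool: two coaxial disc flanges of radius 164 mm and thickness 12 mm, joined by a core cylinder of radius 43 mm and height 298 mm. The lower flange rests on z = 0 and the three cylinders share a vertical axis.


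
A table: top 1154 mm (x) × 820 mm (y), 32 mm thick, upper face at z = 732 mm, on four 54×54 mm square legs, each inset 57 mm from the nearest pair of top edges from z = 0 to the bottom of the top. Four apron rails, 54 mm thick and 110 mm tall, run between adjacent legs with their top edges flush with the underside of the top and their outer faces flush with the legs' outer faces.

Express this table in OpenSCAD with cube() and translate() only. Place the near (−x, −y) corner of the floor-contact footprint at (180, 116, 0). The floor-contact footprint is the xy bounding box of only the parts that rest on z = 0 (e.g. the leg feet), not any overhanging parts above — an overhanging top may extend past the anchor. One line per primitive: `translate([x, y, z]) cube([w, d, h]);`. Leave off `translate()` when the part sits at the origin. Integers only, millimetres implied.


translate([123, 59, 700]) cube([1154, 820, 32]);
translate([180, 116, 0]) cube([54, 54, 700]);
translate([1166, 116, 0]) cube([54, 54, 700]);
translate([180, 768, 0]) cube([54, 54, 700]);
translate([1166, 768, 0]) cube([54, 54, 700]);
translate([234, 116, 590]) cube([932, 54, 110]);
translate([234, 768, 590]) cube([932, 54, 110]);
translate([180, 170, 590]) cube([54, 598, 110]);
translate([1166, 170, 590]) cube([54, 598, 110]);


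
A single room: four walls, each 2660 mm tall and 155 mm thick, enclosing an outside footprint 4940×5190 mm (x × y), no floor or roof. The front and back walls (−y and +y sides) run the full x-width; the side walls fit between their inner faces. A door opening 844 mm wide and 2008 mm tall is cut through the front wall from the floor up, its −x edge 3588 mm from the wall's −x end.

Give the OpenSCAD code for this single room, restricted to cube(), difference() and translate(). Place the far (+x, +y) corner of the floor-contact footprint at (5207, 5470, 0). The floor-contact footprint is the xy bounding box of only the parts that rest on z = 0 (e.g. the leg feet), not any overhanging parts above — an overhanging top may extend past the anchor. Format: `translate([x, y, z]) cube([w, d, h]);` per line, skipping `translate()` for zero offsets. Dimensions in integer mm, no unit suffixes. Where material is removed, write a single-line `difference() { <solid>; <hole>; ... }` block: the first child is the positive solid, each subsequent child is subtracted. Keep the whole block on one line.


difference() { translate([267, 280, 0]) cube([4940, 155, 2660]); translate([3855, 280, 0]) cube([844, 155, 2008]); }
translate([267, 5315, 0]) cube([4940, 155, 2660]);
translate([267, 435, 0]) cube([155, 4880, 2660]);
translate([5052, 435, 0]) cube([155, 4880, 2660]);


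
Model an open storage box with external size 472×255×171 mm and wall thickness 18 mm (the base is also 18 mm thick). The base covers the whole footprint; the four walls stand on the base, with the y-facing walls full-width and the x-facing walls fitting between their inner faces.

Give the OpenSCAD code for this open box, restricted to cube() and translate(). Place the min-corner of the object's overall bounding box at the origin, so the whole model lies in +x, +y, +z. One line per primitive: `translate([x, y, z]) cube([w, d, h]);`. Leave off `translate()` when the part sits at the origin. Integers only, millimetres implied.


cube([472, 255, 18]);
translate([0, 0, 18]) cube([472, 18, 153]);
translate([0, 237, 18]) cube([472, 18, 153]);
translate([0, 18, 18]) cube([18, 219, 153]);
translate([454, 18, 18]) cube([18, 219, 153]);
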